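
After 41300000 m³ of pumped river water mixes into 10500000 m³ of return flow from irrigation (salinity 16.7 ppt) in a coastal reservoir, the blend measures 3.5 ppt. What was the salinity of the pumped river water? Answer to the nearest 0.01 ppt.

0.14 ppt

Salt balance: 10,500,000×16.7 + 41,300,000×S = 51,800,000×3.5
175,350,000 + 41,300,000·S = 181,300,000
S = (181,300,000 − 175,350,000) / 41,300,000 = 0.1441 ppt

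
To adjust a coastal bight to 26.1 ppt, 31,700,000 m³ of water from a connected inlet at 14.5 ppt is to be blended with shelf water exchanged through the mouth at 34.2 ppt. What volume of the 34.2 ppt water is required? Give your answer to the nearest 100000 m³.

Salt balance: 31,700,000×14.5 + V×34.2 = (31,700,000+V)×26.1
459,650,000 + 34.2V = 827,370,000 + 26.1V
367,720,000 = 8.1V
V = 45,397,530.86 m³

45400000 m³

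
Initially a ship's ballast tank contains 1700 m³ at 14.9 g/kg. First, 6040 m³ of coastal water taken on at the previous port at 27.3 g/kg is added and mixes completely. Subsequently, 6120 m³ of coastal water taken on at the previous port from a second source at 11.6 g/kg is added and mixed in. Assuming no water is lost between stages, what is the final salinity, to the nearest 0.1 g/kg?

Weighted by volume,
Initial salt = 1,700×14.9 = 25,330
After stage 1: salt = 25,330 + 6,040×27.3 = 190,222; volume = 7,740 m³; S = 24.576 g/kg
After stage 2: salt = 190,222 + 6,120×11.6 = 261,214; volume = 13,860 m³
S = 261,214 / 13,860 = 18.8466 g/kg

18.8 g/kg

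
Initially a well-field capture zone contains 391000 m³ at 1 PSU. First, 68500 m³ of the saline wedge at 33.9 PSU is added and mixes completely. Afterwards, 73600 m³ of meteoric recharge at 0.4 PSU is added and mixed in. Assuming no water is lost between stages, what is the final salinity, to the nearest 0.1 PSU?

5.1 PSU

Mass of salt is conserved:
Initial salt = 391,000×1 = 391,000
After stage 1: salt = 391,000 + 68,500×33.9 = 2,713,150; volume = 459,500 m³; S = 5.905 PSU
After stage 2: salt = 2,713,150 + 73,600×0.4 = 2,742,590; volume = 533,100 m³
S = 2,742,590 / 533,100 = 5.1446 PSU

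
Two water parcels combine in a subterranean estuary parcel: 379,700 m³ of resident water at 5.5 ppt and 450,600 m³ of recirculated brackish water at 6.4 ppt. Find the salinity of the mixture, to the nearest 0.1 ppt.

Conserving salt mass:
salt = 379,700×5.5 + 450,600×6.4 = 2,088,350 + 2,883,840 = 4,972,190
volume = 379,700 + 450,600 = 830,300 m³
S = 4,972,190 / 830,300 = 5.988 ppt

6.0 ppt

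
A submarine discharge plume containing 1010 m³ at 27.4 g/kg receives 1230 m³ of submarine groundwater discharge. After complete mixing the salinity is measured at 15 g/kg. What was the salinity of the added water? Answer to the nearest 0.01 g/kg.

Salt balance: 1,010×27.4 + 1,230×S = 2,240×15
27,674 + 1,230·S = 33,600
S = (33,600 − 27,674) / 1,230 = 4.8179 g/kg

4.82 g/kg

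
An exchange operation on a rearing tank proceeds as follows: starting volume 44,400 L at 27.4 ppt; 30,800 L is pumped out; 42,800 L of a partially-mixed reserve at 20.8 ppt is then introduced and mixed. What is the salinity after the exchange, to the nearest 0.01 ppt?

Remaining after removal: 13,600 L at 27.4 ppt (salt = 372,640)
After addition: salt = 372,640 + 42,800×20.8 = 1,262,880; volume = 56,400 L
S = 1,262,880 / 56,400 = 22.3915 ppt

22.39 ppt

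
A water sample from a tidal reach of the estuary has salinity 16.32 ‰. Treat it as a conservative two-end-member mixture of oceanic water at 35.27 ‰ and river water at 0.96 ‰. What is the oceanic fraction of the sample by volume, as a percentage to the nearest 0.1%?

44.8%

Let g be the oceanic fraction. Salt balance per unit volume:
g×35.27 + (1−g)×0.96 = 16.32
g = (16.32 − 0.96) / (35.27 − 0.96) = 15.36/34.31 = 0.4477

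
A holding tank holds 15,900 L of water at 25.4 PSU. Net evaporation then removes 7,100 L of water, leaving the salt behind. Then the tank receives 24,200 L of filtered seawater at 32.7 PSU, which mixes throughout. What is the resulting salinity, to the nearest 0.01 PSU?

36.22 PSU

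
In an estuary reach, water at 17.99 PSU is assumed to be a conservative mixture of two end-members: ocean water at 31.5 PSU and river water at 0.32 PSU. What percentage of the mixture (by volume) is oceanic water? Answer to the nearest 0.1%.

56.7%

Let g be the oceanic fraction. Salt balance per unit volume:
g×31.5 + (1−g)×0.32 = 17.99
g = (17.99 − 0.32) / (31.5 − 0.32) = 17.67/31.18 = 0.5667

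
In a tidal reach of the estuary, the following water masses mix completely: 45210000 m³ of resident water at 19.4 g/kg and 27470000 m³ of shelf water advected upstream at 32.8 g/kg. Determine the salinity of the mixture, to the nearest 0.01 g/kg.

Salt balance:
salt = 45,210,000×19.4 + 27,470,000×32.8 = 877,074,000 + 901,016,000 = 1,778,090,000
volume = 45,210,000 + 27,470,000 = 72,680,000 m³
S = 1,778,090,000 / 72,680,000 = 24.4646 g/kg

24.46 g/kg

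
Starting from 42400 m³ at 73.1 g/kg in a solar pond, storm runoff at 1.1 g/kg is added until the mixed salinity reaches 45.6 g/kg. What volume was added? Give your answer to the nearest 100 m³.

26200 m³

Salt balance: 42,400×73.1 + V×1.1 = (42,400+V)×45.6
3,099,440 + 1.1V = 1,933,440 + 45.6V
1,166,000 = 44.5V
V = 26,202.25 m³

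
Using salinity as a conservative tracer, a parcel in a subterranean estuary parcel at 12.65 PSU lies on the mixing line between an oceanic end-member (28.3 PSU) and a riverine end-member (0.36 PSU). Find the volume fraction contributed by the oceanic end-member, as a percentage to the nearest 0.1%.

44.0%

Let g be the oceanic fraction. Salt balance per unit volume:
g×28.3 + (1−g)×0.36 = 12.65
g = (12.65 − 0.36) / (28.3 − 0.36) = 12.29/27.94 = 0.4399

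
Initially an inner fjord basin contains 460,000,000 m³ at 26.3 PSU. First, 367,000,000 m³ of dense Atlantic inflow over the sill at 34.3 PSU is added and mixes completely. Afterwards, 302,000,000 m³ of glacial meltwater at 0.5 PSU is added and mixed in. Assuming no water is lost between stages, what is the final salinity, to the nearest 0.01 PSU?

Weighted by volume,
Initial salt = 460,000,000×26.3 = 12,098,000,000
After stage 1: salt = 12,098,000,000 + 367,000,000×34.3 = 24,686,100,000; volume = 827,000,000 m³; S = 29.85 PSU
After stage 2: salt = 24,686,100,000 + 302,000,000×0.5 = 24,837,100,000; volume = 1,129,000,000 m³
S = 24,837,100,000 / 1,129,000,000 = 21.9992 PSU

22.00 PSU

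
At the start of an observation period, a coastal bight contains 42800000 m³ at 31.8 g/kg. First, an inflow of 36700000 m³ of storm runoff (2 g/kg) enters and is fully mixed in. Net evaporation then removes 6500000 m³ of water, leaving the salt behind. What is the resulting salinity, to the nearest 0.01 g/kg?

After mixing: salt = 42,800,000×31.8 + 36,700,000×2 = 1,434,440,000; volume = 79,500,000 m³
After evaporation: salt unchanged = 1,434,440,000; volume = 79,500,000 − 6,500,000 = 73,000,000 m³
S = 1,434,440,000 / 73,000,000 = 19.6499 g/kg

19.65 g/kg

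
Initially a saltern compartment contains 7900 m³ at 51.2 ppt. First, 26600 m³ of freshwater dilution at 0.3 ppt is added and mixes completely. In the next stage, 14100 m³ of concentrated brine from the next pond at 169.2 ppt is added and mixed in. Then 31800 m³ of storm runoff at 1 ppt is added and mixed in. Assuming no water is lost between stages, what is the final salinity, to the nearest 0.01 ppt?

35.20 ppt

Total salt / total volume:
Initial salt = 7,900×51.2 = 404,480
After stage 1: salt = 404,480 + 26,600×0.3 = 412,460; volume = 34,500 m³; S = 11.955 ppt
After stage 2: salt = 412,460 + 14,100×169.2 = 2,798,180; volume = 48,600 m³; S = 57.576 ppt
After stage 3: salt = 2,798,180 + 31,800×1 = 2,829,980; volume = 80,400 m³
S = 2,829,980 / 80,400 = 35.1988 ppt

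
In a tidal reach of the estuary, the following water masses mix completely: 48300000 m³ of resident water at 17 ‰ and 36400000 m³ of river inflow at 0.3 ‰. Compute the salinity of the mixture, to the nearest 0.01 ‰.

Total salt / total volume:
salt = 48,300,000×17 + 36,400,000×0.3 = 821,100,000 + 10,920,000 = 832,020,000
volume = 48,300,000 + 36,400,000 = 84,700,000 m³
S = 832,020,000 / 84,700,000 = 9.8231 ‰

9.82 ‰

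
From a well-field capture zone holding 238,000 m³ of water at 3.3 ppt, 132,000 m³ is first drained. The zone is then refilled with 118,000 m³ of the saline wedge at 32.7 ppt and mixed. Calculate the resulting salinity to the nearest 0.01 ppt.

18.79 ppt

Remaining after removal: 106,000 m³ at 3.3 ppt (salt = 349,800)
After addition: salt = 349,800 + 118,000×32.7 = 4,208,400; volume = 224,000 m³
S = 4,208,400 / 224,000 = 18.7875 ppt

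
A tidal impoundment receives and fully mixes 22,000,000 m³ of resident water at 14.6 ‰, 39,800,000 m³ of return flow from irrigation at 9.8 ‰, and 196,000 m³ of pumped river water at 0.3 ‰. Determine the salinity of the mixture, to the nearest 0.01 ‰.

Total salt / total volume:
salt = 22,000,000×14.6 + 39,800,000×9.8 + 196,000×0.3 = 321,200,000 + 390,040,000 + 58,800 = 711,298,800
volume = 22,000,000 + 39,800,000 + 196,000 = 61,996,000 m³
S = 711,298,800 / 61,996,000 = 11.4733 ‰

11.47 ‰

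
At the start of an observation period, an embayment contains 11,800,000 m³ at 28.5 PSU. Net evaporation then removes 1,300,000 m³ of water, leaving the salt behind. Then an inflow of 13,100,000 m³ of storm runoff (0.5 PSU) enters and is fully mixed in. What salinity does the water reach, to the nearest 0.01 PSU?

After evaporation: salt = 11,800,000×28.5 = 336,300,000; volume = 11,800,000 − 1,300,000 = 10,500,000 m³
After mixing: salt = 336,300,000 + 13,100,000×0.5 = 342,850,000; volume = 10,500,000 + 13,100,000 = 23,600,000 m³
S = 342,850,000 / 23,600,000 = 14.5275 PSU

14.53 PSU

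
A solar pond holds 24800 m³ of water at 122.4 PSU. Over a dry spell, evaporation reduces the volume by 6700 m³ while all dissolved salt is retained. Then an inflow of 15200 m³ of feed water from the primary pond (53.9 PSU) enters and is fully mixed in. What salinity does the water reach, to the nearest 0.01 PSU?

After evaporation: salt = 24,800×122.4 = 3,035,520; volume = 24,800 − 6,700 = 18,100 m³
After mixing: salt = 3,035,520 + 15,200×53.9 = 3,854,800; volume = 18,100 + 15,200 = 33,300 m³
S = 3,854,800 / 33,300 = 115.7598 PSU

115.76 PSU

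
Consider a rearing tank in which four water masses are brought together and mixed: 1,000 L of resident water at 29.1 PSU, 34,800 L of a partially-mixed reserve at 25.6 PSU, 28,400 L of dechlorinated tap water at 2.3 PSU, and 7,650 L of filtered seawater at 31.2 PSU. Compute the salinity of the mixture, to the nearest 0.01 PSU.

17.04 PSU

Salt balance:
salt = 1,000×29.1 + 34,800×25.6 + 28,400×2.3 + 7,650×31.2 = 29,100 + 890,880 + 65,320 + 238,680 = 1,223,980
volume = 1,000 + 34,800 + 28,400 + 7,650 = 71,850 L
S = 1,223,980 / 71,850 = 17.0352 PSU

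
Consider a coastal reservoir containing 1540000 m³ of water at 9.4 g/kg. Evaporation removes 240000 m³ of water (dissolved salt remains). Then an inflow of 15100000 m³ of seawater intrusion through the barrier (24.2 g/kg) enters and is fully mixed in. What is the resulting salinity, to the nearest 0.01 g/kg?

23.16 g/kg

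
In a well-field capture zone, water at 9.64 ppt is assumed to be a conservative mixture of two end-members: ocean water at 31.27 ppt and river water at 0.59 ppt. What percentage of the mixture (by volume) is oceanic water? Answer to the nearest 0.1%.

Let g be the oceanic fraction. Salt balance per unit volume:
g×31.27 + (1−g)×0.59 = 9.64
g = (9.64 − 0.59) / (31.27 − 0.59) = 9.05/30.68 = 0.295

29.5%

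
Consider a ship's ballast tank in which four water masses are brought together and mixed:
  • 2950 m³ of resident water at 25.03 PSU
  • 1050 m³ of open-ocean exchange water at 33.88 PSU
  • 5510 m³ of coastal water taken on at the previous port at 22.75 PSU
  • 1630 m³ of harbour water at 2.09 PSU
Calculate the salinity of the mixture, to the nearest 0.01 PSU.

21.38 PSU

Total salt / total volume:
salt = 2,950×25.03 + 1,050×33.88 + 5,510×22.75 + 1,630×2.09 = 73,838.5 + 35,574 + 125,352.5 + 3,406.7 = 238,171.7
volume = 2,950 + 1,050 + 5,510 + 1,630 = 11,140 m³
S = 238,171.7 / 11,140 = 21.3799 PSU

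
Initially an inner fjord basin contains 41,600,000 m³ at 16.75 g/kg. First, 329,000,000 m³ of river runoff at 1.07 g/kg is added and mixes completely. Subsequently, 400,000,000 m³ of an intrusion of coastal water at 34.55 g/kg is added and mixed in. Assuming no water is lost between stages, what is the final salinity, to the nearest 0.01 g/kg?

19.30 g/kg

By conservation of dissolved salt,
Initial salt = 41,600,000×16.75 = 696,800,000
After stage 1: salt = 696,800,000 + 329,000,000×1.07 = 1,048,830,000; volume = 370,600,000 m³; S = 2.83 g/kg
After stage 2: salt = 1,048,830,000 + 400,000,000×34.55 = 14,868,830,000; volume = 770,600,000 m³
S = 14,868,830,000 / 770,600,000 = 19.2951 g/kg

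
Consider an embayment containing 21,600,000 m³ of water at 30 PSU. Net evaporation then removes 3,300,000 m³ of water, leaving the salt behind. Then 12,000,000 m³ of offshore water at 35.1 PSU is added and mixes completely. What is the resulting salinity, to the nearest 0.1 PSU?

35.3 PSU

After evaporation: salt = 21,600,000×30 = 648,000,000; volume = 21,600,000 − 3,300,000 = 18,300,000 m³
After mixing: salt = 648,000,000 + 12,000,000×35.1 = 1,069,200,000; volume = 18,300,000 + 12,000,000 = 30,300,000 m³
S = 1,069,200,000 / 30,300,000 = 35.2871 PSU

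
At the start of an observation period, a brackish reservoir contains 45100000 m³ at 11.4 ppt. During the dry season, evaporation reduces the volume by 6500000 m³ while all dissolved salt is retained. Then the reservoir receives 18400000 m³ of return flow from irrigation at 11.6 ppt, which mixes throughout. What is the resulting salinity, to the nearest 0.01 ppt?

After evaporation: salt = 45,100,000×11.4 = 514,140,000; volume = 45,100,000 − 6,500,000 = 38,600,000 m³
After mixing: salt = 514,140,000 + 18,400,000×11.6 = 727,580,000; volume = 38,600,000 + 18,400,000 = 57,000,000 m³
S = 727,580,000 / 57,000,000 = 12.7646 ppt

12.76 ppt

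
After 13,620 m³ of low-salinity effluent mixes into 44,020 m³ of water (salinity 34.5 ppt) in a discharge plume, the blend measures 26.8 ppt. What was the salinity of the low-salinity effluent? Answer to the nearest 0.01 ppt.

Salt balance: 44,020×34.5 + 13,620×S = 57,640×26.8
1,518,690 + 13,620·S = 1,544,752
S = (1,544,752 − 1,518,690) / 13,620 = 1.9135 ppt

1.91 ppt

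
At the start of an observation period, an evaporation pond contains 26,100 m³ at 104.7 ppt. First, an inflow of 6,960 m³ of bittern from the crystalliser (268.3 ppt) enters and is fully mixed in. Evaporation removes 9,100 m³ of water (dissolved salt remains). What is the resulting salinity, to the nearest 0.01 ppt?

After mixing: salt = 26,100×104.7 + 6,960×268.3 = 4,600,038; volume = 33,060 m³
After evaporation: salt unchanged = 4,600,038; volume = 33,060 − 9,100 = 23,960 m³
S = 4,600,038 / 23,960 = 191.9882 ppt

191.99 ppt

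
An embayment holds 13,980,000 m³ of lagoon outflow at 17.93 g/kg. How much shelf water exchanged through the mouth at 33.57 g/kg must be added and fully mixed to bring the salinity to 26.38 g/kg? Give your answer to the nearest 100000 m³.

Salt balance: 13,980,000×17.93 + V×33.57 = (13,980,000+V)×26.38
250,661,400 + 33.57V = 368,792,400 + 26.38V
118,131,000 = 7.19V
V = 16,429,902.64 m³

16400000 m³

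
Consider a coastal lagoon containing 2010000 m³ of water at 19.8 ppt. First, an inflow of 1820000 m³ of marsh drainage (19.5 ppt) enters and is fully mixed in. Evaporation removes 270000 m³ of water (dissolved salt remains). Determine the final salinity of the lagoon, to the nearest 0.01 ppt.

After mixing: salt = 2,010,000×19.8 + 1,820,000×19.5 = 75,288,000; volume = 3,830,000 m³
After evaporation: salt unchanged = 75,288,000; volume = 3,830,000 − 270,000 = 3,560,000 m³
S = 75,288,000 / 3,560,000 = 21.1483 ppt

21.15 ppt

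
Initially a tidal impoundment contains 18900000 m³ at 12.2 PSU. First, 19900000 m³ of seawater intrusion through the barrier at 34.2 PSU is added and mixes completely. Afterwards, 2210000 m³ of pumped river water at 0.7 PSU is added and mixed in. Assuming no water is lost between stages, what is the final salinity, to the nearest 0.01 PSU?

22.26 PSU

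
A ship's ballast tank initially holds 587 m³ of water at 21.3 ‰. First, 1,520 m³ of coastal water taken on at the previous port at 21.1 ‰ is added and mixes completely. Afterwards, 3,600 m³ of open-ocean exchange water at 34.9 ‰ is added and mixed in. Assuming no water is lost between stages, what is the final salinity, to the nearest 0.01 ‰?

Conserving salt mass:
Initial salt = 587×21.3 = 12,503.1
After stage 1: salt = 12,503.1 + 1,520×21.1 = 44,575.1; volume = 2,107 m³; S = 21.156 ‰
After stage 2: salt = 44,575.1 + 3,600×34.9 = 170,215.1; volume = 5,707 m³
S = 170,215.1 / 5,707 = 29.8257 ‰

29.83 ‰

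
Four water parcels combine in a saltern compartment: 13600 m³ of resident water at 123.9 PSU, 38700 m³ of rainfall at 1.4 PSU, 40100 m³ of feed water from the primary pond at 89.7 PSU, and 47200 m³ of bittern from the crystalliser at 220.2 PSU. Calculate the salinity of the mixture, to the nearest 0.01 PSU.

Mass of salt is conserved:
salt = 13,600×123.9 + 38,700×1.4 + 40,100×89.7 + 47,200×220.2 = 1,685,040 + 54,180 + 3,596,970 + 10,393,440 = 15,729,630
volume = 13,600 + 38,700 + 40,100 + 47,200 = 139,600 m³
S = 15,729,630 / 139,600 = 112.6764 PSU

112.68 PSU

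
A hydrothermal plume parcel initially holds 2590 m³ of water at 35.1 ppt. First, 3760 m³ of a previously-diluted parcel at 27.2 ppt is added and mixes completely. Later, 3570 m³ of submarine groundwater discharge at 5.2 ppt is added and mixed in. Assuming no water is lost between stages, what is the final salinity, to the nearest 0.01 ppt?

Mass of salt is conserved:
Initial salt = 2,590×35.1 = 90,909
After stage 1: salt = 90,909 + 3,760×27.2 = 193,181; volume = 6,350 m³; S = 30.422 ppt
After stage 2: salt = 193,181 + 3,570×5.2 = 211,745; volume = 9,920 m³
S = 211,745 / 9,920 = 21.3453 ppt

21.35 ppt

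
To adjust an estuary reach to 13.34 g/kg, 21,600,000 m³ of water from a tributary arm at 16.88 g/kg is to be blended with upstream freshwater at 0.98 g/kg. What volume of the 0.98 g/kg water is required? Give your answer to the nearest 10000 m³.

6190000 m³

Salt balance: 21,600,000×16.88 + V×0.98 = (21,600,000+V)×13.34
364,608,000 + 0.98V = 288,144,000 + 13.34V
76,464,000 = 12.36V
V = 6,186,407.77 m³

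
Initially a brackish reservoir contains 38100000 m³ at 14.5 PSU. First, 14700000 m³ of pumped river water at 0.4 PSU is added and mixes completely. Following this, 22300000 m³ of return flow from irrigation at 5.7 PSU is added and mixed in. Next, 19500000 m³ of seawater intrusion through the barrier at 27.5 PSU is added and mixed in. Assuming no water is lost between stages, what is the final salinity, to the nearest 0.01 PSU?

Mass of salt is conserved:
Initial salt = 38,100,000×14.5 = 552,450,000
After stage 1: salt = 552,450,000 + 14,700,000×0.4 = 558,330,000; volume = 52,800,000 m³; S = 10.574 PSU
After stage 2: salt = 558,330,000 + 22,300,000×5.7 = 685,440,000; volume = 75,100,000 m³; S = 9.127 PSU
After stage 3: salt = 685,440,000 + 19,500,000×27.5 = 1,221,690,000; volume = 94,600,000 m³
S = 1,221,690,000 / 94,600,000 = 12.9143 PSU

12.91 PSU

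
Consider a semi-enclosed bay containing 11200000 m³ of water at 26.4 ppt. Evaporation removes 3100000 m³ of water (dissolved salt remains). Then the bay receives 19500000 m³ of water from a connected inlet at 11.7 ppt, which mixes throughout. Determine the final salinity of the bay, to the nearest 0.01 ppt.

After evaporation: salt = 11,200,000×26.4 = 295,680,000; volume = 11,200,000 − 3,100,000 = 8,100,000 m³
After mixing: salt = 295,680,000 + 19,500,000×11.7 = 523,830,000; volume = 8,100,000 + 19,500,000 = 27,600,000 m³
S = 523,830,000 / 27,600,000 = 18.9793 ppt

18.98 ppt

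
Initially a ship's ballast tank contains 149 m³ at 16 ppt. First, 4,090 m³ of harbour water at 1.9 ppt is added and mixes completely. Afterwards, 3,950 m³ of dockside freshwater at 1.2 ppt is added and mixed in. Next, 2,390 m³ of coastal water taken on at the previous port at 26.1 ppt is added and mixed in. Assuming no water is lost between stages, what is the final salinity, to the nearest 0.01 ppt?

Weighted by volume,
Initial salt = 149×16 = 2,384
After stage 1: salt = 2,384 + 4,090×1.9 = 10,155; volume = 4,239 m³; S = 2.396 ppt
After stage 2: salt = 10,155 + 3,950×1.2 = 14,895; volume = 8,189 m³; S = 1.819 ppt
After stage 3: salt = 14,895 + 2,390×26.1 = 77,274; volume = 10,579 m³
S = 77,274 / 10,579 = 7.3045 ppt

7.30 ppt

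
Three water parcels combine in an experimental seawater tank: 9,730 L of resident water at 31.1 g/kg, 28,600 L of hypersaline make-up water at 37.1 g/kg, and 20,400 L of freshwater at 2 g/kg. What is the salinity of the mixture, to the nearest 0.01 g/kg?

Mass of salt is conserved:
salt = 9,730×31.1 + 28,600×37.1 + 20,400×2 = 302,603 + 1,061,060 + 40,800 = 1,404,463
volume = 9,730 + 28,600 + 20,400 = 58,730 L
S = 1,404,463 / 58,730 = 23.9139 g/kg

23.91 g/kg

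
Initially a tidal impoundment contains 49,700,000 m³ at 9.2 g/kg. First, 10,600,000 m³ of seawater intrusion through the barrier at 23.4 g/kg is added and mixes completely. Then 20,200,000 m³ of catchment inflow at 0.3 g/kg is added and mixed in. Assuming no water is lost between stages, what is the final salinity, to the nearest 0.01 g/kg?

8.84 g/kg

By conservation of dissolved salt,
Initial salt = 49,700,000×9.2 = 457,240,000
After stage 1: salt = 457,240,000 + 10,600,000×23.4 = 705,280,000; volume = 60,300,000 m³; S = 11.696 g/kg
After stage 2: salt = 705,280,000 + 20,200,000×0.3 = 711,340,000; volume = 80,500,000 m³
S = 711,340,000 / 80,500,000 = 8.8365 g/kg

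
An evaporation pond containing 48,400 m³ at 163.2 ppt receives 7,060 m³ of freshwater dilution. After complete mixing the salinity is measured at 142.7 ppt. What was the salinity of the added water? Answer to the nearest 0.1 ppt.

Salt balance: 48,400×163.2 + 7,060×S = 55,460×142.7
7,898,880 + 7,060·S = 7,914,142
S = (7,914,142 − 7,898,880) / 7,060 = 2.1618 ppt

2.2 ppt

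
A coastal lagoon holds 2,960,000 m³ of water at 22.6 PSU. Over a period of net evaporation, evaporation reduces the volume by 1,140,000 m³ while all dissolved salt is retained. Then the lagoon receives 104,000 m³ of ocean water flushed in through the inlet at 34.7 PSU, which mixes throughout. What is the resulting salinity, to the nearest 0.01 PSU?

36.64 PSU

After evaporation: salt = 2,960,000×22.6 = 66,896,000; volume = 2,960,000 − 1,140,000 = 1,820,000 m³
After mixing: salt = 66,896,000 + 104,000×34.7 = 70,504,800; volume = 1,820,000 + 104,000 = 1,924,000 m³
S = 70,504,800 / 1,924,000 = 36.6449 PSU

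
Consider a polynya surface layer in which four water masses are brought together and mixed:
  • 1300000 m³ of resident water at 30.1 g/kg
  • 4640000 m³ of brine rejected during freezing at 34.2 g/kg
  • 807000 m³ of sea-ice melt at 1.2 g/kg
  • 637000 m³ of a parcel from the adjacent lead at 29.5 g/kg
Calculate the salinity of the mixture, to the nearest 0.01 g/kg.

Conserving salt mass:
salt = 1,300,000×30.1 + 4,640,000×34.2 + 807,000×1.2 + 637,000×29.5 = 39,130,000 + 158,688,000 + 968,400 + 18,791,500 = 217,577,900
volume = 1,300,000 + 4,640,000 + 807,000 + 637,000 = 7,384,000 m³
S = 217,577,900 / 7,384,000 = 29.4661 g/kg

29.47 g/kg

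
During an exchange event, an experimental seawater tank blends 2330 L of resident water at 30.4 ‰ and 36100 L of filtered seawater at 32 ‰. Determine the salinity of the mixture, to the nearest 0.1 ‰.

31.9 ‰

Salt balance:
salt = 2,330×30.4 + 36,100×32 = 70,832 + 1,155,200 = 1,226,032
volume = 2,330 + 36,100 = 38,430 L
S = 1,226,032 / 38,430 = 31.903 ‰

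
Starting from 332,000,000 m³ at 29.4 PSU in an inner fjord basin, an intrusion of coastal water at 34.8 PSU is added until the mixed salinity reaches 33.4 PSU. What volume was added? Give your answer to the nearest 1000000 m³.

949000000 m³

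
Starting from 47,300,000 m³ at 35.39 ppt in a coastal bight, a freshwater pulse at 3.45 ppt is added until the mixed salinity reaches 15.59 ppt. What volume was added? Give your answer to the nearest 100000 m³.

Salt balance: 47,300,000×35.39 + V×3.45 = (47,300,000+V)×15.59
1,673,947,000 + 3.45V = 737,407,000 + 15.59V
936,540,000 = 12.14V
V = 77,144,975.29 m³

77100000 m³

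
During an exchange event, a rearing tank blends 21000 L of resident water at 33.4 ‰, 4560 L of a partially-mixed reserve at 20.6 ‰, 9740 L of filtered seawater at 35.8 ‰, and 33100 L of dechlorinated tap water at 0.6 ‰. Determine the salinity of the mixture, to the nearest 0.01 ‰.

Total salt / total volume:
salt = 21,000×33.4 + 4,560×20.6 + 9,740×35.8 + 33,100×0.6 = 701,400 + 93,936 + 348,692 + 19,860 = 1,163,888
volume = 21,000 + 4,560 + 9,740 + 33,100 = 68,400 L
S = 1,163,888 / 68,400 = 17.0159 ‰

17.02 ‰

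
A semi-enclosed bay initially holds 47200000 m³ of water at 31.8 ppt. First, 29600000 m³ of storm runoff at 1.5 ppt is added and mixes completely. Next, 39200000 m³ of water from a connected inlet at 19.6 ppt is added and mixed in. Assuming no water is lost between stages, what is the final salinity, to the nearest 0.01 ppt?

By conservation of dissolved salt,
Initial salt = 47,200,000×31.8 = 1,500,960,000
After stage 1: salt = 1,500,960,000 + 29,600,000×1.5 = 1,545,360,000; volume = 76,800,000 m³; S = 20.122 ppt
After stage 2: salt = 1,545,360,000 + 39,200,000×19.6 = 2,313,680,000; volume = 116,000,000 m³
S = 2,313,680,000 / 116,000,000 = 19.9455 ppt

19.95 ppt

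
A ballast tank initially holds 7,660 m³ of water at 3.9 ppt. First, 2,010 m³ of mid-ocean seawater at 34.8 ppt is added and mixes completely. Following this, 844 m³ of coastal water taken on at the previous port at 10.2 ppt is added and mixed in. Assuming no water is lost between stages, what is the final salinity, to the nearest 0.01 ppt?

Total salt / total volume:
Initial salt = 7,660×3.9 = 29,874
After stage 1: salt = 29,874 + 2,010×34.8 = 99,822; volume = 9,670 m³; S = 10.323 ppt
After stage 2: salt = 99,822 + 844×10.2 = 108,430.8; volume = 10,514 m³
S = 108,430.8 / 10,514 = 10.313 ppt

10.31 ppt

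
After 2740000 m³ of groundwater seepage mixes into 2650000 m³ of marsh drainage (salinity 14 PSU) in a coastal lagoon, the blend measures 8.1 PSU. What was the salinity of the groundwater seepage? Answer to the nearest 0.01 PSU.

2.39 PSU

Salt balance: 2,650,000×14 + 2,740,000×S = 5,390,000×8.1
37,100,000 + 2,740,000·S = 43,659,000
S = (43,659,000 − 37,100,000) / 2,740,000 = 2.3938 PSU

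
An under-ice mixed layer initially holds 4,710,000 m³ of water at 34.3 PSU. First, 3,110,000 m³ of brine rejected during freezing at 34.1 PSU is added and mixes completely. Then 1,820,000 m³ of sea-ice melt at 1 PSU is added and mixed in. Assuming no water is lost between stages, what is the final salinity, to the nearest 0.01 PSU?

Total salt / total volume:
Initial salt = 4,710,000×34.3 = 161,553,000
After stage 1: salt = 161,553,000 + 3,110,000×34.1 = 267,604,000; volume = 7,820,000 m³; S = 34.22 PSU
After stage 2: salt = 267,604,000 + 1,820,000×1 = 269,424,000; volume = 9,640,000 m³
S = 269,424,000 / 9,640,000 = 27.9485 PSU

27.95 PSU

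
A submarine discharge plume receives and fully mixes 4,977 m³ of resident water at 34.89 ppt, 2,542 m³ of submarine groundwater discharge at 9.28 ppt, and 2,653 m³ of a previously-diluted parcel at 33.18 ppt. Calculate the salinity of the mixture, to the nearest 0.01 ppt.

28.04 ppt

Total salt / total volume:
salt = 4,977×34.89 + 2,542×9.28 + 2,653×33.18 = 173,647.53 + 23,589.76 + 88,026.54 = 285,263.83
volume = 4,977 + 2,542 + 2,653 = 10,172 m³
S = 285,263.83 / 10,172 = 28.044 ppt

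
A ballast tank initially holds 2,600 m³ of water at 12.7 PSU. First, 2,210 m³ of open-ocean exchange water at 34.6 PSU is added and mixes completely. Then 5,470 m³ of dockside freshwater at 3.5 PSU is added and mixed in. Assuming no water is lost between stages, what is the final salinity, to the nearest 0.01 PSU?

Weighted by volume,
Initial salt = 2,600×12.7 = 33,020
After stage 1: salt = 33,020 + 2,210×34.6 = 109,486; volume = 4,810 m³; S = 22.762 PSU
After stage 2: salt = 109,486 + 5,470×3.5 = 128,631; volume = 10,280 m³
S = 128,631 / 10,280 = 12.5127 PSU

12.51 PSU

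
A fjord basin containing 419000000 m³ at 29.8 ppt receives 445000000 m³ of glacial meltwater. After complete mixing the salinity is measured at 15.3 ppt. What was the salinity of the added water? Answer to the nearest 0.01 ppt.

1.65 ppt

Salt balance: 419,000,000×29.8 + 445,000,000×S = 864,000,000×15.3
12,486,200,000 + 445,000,000·S = 13,219,200,000
S = (13,219,200,000 − 12,486,200,000) / 445,000,000 = 1.6472 ppt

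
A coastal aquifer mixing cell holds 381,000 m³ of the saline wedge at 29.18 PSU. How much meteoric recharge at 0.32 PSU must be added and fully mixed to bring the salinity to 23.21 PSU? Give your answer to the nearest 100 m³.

Salt balance: 381,000×29.18 + V×0.32 = (381,000+V)×23.21
11,117,580 + 0.32V = 8,843,010 + 23.21V
2,274,570 = 22.89V
V = 99,369.59 m³

99400 m³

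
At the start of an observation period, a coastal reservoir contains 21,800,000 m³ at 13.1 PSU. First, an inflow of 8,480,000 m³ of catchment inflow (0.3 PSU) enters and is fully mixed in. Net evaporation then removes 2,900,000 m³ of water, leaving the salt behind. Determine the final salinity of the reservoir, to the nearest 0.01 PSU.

After mixing: salt = 21,800,000×13.1 + 8,480,000×0.3 = 288,124,000; volume = 30,280,000 m³
After evaporation: salt unchanged = 288,124,000; volume = 30,280,000 − 2,900,000 = 27,380,000 m³
S = 288,124,000 / 27,380,000 = 10.5232 PSU

10.52 PSU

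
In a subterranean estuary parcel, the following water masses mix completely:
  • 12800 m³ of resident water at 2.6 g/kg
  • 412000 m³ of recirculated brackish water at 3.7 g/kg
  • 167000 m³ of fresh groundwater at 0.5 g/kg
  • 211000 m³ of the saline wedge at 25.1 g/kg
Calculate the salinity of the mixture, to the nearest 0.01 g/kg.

8.64 g/kg

Salt balance:
salt = 12,800×2.6 + 412,000×3.7 + 167,000×0.5 + 211,000×25.1 = 33,280 + 1,524,400 + 83,500 + 5,296,100 = 6,937,280
volume = 12,800 + 412,000 + 167,000 + 211,000 = 802,800 m³
S = 6,937,280 / 802,800 = 8.6414 g/kg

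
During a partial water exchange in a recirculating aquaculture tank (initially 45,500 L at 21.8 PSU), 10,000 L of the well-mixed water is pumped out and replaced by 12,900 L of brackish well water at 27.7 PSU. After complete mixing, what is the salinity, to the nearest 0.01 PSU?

23.37 PSU

Remaining after removal: 35,500 L at 21.8 PSU (salt = 773,900)
After addition: salt = 773,900 + 12,900×27.7 = 1,131,230; volume = 48,400 L
S = 1,131,230 / 48,400 = 23.3725 PSU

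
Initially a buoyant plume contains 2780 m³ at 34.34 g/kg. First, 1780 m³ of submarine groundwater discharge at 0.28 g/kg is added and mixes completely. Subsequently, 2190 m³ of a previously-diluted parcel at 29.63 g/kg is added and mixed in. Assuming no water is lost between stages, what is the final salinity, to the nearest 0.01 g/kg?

23.83 g/kg

Weighted by volume,
Initial salt = 2,780×34.34 = 95,465.2
After stage 1: salt = 95,465.2 + 1,780×0.28 = 95,963.6; volume = 4,560 m³; S = 21.045 g/kg
After stage 2: salt = 95,963.6 + 2,190×29.63 = 160,853.3; volume = 6,750 m³
S = 160,853.3 / 6,750 = 23.8301 g/kg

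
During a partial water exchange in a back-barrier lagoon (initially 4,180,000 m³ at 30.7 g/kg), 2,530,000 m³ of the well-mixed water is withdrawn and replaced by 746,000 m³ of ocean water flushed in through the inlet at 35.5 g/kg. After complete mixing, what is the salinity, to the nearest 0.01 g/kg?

32.19 g/kg

Remaining after removal: 1,650,000 m³ at 30.7 g/kg (salt = 50,655,000)
After addition: salt = 50,655,000 + 746,000×35.5 = 77,138,000; volume = 2,396,000 m³
S = 77,138,000 / 2,396,000 = 32.1945 g/kg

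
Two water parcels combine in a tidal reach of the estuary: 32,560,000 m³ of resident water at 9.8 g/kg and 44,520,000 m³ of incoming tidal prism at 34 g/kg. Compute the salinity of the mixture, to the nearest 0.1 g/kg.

Total salt / total volume:
salt = 32,560,000×9.8 + 44,520,000×34 = 319,088,000 + 1,513,680,000 = 1,832,768,000
volume = 32,560,000 + 44,520,000 = 77,080,000 m³
S = 1,832,768,000 / 77,080,000 = 23.777 g/kg

23.8 g/kg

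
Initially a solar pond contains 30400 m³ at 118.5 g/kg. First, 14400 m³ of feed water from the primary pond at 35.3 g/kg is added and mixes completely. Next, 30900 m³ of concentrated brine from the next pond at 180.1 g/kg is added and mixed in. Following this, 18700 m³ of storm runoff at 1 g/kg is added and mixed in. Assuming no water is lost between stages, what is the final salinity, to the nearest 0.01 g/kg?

By conservation of dissolved salt,
Initial salt = 30,400×118.5 = 3,602,400
After stage 1: salt = 3,602,400 + 14,400×35.3 = 4,110,720; volume = 44,800 m³; S = 91.757 g/kg
After stage 2: salt = 4,110,720 + 30,900×180.1 = 9,675,810; volume = 75,700 m³; S = 127.818 g/kg
After stage 3: salt = 9,675,810 + 18,700×1 = 9,694,510; volume = 94,400 m³
S = 9,694,510 / 94,400 = 102.6961 g/kg

102.70 g/kg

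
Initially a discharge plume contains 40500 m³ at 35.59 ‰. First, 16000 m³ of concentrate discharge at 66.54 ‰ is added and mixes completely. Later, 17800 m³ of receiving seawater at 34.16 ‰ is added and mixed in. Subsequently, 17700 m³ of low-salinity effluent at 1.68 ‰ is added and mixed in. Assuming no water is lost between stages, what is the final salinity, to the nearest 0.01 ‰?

Weighted by volume,
Initial salt = 40,500×35.59 = 1,441,395
After stage 1: salt = 1,441,395 + 16,000×66.54 = 2,506,035; volume = 56,500 m³; S = 44.355 ‰
After stage 2: salt = 2,506,035 + 17,800×34.16 = 3,114,083; volume = 74,300 m³; S = 41.912 ‰
After stage 3: salt = 3,114,083 + 17,700×1.68 = 3,143,819; volume = 92,000 m³
S = 3,143,819 / 92,000 = 34.1719 ‰

34.17 ‰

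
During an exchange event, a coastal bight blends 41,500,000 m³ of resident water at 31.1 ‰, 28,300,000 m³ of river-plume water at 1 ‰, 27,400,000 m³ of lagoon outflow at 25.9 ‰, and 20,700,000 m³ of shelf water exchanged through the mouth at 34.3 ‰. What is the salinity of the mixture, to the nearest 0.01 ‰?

Total salt / total volume:
salt = 41,500,000×31.1 + 28,300,000×1 + 27,400,000×25.9 + 20,700,000×34.3 = 1,290,650,000 + 28,300,000 + 709,660,000 + 710,010,000 = 2,738,620,000
volume = 41,500,000 + 28,300,000 + 27,400,000 + 20,700,000 = 117,900,000 m³
S = 2,738,620,000 / 117,900,000 = 23.2283 ‰

23.23 ‰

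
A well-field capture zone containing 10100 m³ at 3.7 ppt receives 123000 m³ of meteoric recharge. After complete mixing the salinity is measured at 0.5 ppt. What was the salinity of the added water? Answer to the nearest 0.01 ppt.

0.24 ppt

Salt balance: 10,100×3.7 + 123,000×S = 133,100×0.5
37,370 + 123,000·S = 66,550
S = (66,550 − 37,370) / 123,000 = 0.2372 ppt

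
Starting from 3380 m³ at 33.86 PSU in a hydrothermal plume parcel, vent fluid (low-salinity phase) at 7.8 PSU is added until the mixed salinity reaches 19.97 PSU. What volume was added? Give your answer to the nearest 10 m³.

3860 m³

Salt balance: 3,380×33.86 + V×7.8 = (3,380+V)×19.97
114,446.8 + 7.8V = 67,498.6 + 19.97V
46,948.2 = 12.17V
V = 3,857.7 m³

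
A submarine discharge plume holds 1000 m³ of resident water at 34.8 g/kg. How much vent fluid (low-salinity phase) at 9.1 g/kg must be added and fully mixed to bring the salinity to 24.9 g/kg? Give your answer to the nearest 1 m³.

Salt balance: 1,000×34.8 + V×9.1 = (1,000+V)×24.9
34,800 + 9.1V = 24,900 + 24.9V
9,900 = 15.8V
V = 626.58 m³

627 m³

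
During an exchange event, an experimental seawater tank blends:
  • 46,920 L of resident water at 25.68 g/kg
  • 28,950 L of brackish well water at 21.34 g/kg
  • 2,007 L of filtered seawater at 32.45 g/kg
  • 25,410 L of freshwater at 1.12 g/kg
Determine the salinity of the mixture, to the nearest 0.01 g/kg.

18.55 g/kg

Weighted by volume,
salt = 46,920×25.68 + 28,950×21.34 + 2,007×32.45 + 25,410×1.12 = 1,204,905.6 + 617,793 + 65,127.15 + 28,459.2 = 1,916,284.95
volume = 46,920 + 28,950 + 2,007 + 25,410 = 103,287 L
S = 1,916,284.95 / 103,287 = 18.553 g/kg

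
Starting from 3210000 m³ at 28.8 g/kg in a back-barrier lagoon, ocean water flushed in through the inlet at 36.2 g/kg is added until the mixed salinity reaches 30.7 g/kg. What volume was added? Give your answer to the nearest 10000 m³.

1110000 m³

Salt balance: 3,210,000×28.8 + V×36.2 = (3,210,000+V)×30.7
92,448,000 + 36.2V = 98,547,000 + 30.7V
6,099,000 = 5.5V
V = 1,108,909.09 m³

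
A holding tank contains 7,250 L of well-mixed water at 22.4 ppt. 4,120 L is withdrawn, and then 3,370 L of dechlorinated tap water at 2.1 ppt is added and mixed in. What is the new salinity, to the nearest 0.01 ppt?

11.88 ppt

Remaining after removal: 3,130 L at 22.4 ppt (salt = 70,112)
After addition: salt = 70,112 + 3,370×2.1 = 77,189; volume = 6,500 L
S = 77,189 / 6,500 = 11.8752 ppt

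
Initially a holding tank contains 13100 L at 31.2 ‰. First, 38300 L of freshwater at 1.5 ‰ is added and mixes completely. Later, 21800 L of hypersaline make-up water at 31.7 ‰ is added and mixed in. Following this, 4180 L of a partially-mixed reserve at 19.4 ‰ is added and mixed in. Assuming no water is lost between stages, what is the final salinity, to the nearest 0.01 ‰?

Conserving salt mass:
Initial salt = 13,100×31.2 = 408,720
After stage 1: salt = 408,720 + 38,300×1.5 = 466,170; volume = 51,400 L; S = 9.069 ‰
After stage 2: salt = 466,170 + 21,800×31.7 = 1,157,230; volume = 73,200 L; S = 15.809 ‰
After stage 3: salt = 1,157,230 + 4,180×19.4 = 1,238,322; volume = 77,380 L
S = 1,238,322 / 77,380 = 16.0031 ‰

16.00 ‰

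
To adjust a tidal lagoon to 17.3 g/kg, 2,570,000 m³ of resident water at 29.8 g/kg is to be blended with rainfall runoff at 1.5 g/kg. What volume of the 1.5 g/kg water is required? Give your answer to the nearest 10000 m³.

2030000 m³

Salt balance: 2,570,000×29.8 + V×1.5 = (2,570,000+V)×17.3
76,586,000 + 1.5V = 44,461,000 + 17.3V
32,125,000 = 15.8V
V = 2,033,227.85 m³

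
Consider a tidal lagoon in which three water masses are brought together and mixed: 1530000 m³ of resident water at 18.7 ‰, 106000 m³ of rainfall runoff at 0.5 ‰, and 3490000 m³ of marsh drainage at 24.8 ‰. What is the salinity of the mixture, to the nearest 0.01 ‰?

Salt balance:
salt = 1,530,000×18.7 + 106,000×0.5 + 3,490,000×24.8 = 28,611,000 + 53,000 + 86,552,000 = 115,216,000
volume = 1,530,000 + 106,000 + 3,490,000 = 5,126,000 m³
S = 115,216,000 / 5,126,000 = 22.4768 ‰

22.48 ‰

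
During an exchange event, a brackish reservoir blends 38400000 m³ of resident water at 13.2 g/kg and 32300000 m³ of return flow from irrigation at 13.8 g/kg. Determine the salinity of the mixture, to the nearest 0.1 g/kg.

Salt balance:
salt = 38,400,000×13.2 + 32,300,000×13.8 = 506,880,000 + 445,740,000 = 952,620,000
volume = 38,400,000 + 32,300,000 = 70,700,000 m³
S = 952,620,000 / 70,700,000 = 13.474 g/kg

13.5 g/kg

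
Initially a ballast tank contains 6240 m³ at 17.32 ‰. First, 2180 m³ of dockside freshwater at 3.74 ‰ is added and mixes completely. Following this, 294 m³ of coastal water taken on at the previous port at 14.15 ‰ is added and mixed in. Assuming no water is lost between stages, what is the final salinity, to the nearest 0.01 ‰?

13.82 ‰

Salt balance:
Initial salt = 6,240×17.32 = 108,076.8
After stage 1: salt = 108,076.8 + 2,180×3.74 = 116,230; volume = 8,420 m³; S = 13.804 ‰
After stage 2: salt = 116,230 + 294×14.15 = 120,390.1; volume = 8,714 m³
S = 120,390.1 / 8,714 = 13.8157 ‰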